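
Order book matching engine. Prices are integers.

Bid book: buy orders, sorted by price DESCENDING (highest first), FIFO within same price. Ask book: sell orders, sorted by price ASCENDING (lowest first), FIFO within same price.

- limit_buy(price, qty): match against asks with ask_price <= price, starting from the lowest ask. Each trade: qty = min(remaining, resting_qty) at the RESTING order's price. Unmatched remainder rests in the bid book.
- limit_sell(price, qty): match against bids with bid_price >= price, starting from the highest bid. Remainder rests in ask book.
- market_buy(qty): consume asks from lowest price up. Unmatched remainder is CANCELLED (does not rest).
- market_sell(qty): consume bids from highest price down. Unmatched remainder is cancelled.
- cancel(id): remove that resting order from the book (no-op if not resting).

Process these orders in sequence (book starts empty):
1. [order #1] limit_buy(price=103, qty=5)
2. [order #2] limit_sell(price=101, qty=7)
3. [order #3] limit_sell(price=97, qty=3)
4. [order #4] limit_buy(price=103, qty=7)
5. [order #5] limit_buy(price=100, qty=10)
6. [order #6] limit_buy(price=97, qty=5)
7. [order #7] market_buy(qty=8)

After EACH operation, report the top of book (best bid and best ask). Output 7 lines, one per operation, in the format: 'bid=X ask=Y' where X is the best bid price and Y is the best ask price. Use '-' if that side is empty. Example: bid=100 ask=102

Answer: bid=103 ask=-
bid=- ask=101
bid=- ask=97
bid=103 ask=-
bid=103 ask=-
bid=103 ask=-
bid=103 ask=-

Derivation:
After op 1 [order #1] limit_buy(price=103, qty=5): fills=none; bids=[#1:5@103] asks=[-]
After op 2 [order #2] limit_sell(price=101, qty=7): fills=#1x#2:5@103; bids=[-] asks=[#2:2@101]
After op 3 [order #3] limit_sell(price=97, qty=3): fills=none; bids=[-] asks=[#3:3@97 #2:2@101]
After op 4 [order #4] limit_buy(price=103, qty=7): fills=#4x#3:3@97 #4x#2:2@101; bids=[#4:2@103] asks=[-]
After op 5 [order #5] limit_buy(price=100, qty=10): fills=none; bids=[#4:2@103 #5:10@100] asks=[-]
After op 6 [order #6] limit_buy(price=97, qty=5): fills=none; bids=[#4:2@103 #5:10@100 #6:5@97] asks=[-]
After op 7 [order #7] market_buy(qty=8): fills=none; bids=[#4:2@103 #5:10@100 #6:5@97] asks=[-]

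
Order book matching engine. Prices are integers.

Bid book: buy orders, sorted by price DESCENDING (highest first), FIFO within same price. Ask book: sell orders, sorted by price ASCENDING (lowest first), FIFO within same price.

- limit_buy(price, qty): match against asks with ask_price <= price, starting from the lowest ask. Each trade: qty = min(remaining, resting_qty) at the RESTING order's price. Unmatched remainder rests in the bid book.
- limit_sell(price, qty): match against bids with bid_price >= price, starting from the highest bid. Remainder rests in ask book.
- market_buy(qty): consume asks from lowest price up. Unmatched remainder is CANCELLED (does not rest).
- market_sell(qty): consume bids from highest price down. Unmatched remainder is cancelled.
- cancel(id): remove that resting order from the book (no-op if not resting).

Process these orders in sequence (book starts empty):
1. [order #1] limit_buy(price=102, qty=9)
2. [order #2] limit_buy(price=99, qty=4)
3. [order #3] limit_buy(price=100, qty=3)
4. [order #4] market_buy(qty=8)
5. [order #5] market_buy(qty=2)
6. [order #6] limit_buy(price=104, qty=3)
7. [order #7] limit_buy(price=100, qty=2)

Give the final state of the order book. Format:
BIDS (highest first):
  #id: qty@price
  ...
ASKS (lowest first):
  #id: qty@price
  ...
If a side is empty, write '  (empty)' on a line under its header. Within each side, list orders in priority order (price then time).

Answer: BIDS (highest first):
  #6: 3@104
  #1: 9@102
  #3: 3@100
  #7: 2@100
  #2: 4@99
ASKS (lowest first):
  (empty)

Derivation:
After op 1 [order #1] limit_buy(price=102, qty=9): fills=none; bids=[#1:9@102] asks=[-]
After op 2 [order #2] limit_buy(price=99, qty=4): fills=none; bids=[#1:9@102 #2:4@99] asks=[-]
After op 3 [order #3] limit_buy(price=100, qty=3): fills=none; bids=[#1:9@102 #3:3@100 #2:4@99] asks=[-]
After op 4 [order #4] market_buy(qty=8): fills=none; bids=[#1:9@102 #3:3@100 #2:4@99] asks=[-]
After op 5 [order #5] market_buy(qty=2): fills=none; bids=[#1:9@102 #3:3@100 #2:4@99] asks=[-]
After op 6 [order #6] limit_buy(price=104, qty=3): fills=none; bids=[#6:3@104 #1:9@102 #3:3@100 #2:4@99] asks=[-]
After op 7 [order #7] limit_buy(price=100, qty=2): fills=none; bids=[#6:3@104 #1:9@102 #3:3@100 #7:2@100 #2:4@99] asks=[-]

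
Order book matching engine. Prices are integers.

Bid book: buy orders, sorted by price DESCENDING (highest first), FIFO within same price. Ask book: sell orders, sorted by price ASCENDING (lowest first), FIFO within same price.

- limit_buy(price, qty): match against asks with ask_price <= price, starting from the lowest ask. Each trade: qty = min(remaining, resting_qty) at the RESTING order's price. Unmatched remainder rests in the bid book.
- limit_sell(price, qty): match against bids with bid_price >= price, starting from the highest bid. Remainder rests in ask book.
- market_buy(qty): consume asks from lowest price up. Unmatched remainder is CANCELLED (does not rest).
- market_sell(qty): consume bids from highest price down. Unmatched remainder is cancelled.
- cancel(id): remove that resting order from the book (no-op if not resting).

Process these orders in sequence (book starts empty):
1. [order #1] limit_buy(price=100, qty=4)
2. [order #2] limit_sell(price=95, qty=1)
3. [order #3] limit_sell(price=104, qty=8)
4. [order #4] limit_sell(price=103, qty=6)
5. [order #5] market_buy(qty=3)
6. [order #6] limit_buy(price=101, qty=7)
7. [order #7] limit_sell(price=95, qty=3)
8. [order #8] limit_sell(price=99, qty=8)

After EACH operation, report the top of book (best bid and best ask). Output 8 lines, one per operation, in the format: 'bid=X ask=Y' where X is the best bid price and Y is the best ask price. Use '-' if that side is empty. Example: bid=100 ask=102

After op 1 [order #1] limit_buy(price=100, qty=4): fills=none; bids=[#1:4@100] asks=[-]
After op 2 [order #2] limit_sell(price=95, qty=1): fills=#1x#2:1@100; bids=[#1:3@100] asks=[-]
After op 3 [order #3] limit_sell(price=104, qty=8): fills=none; bids=[#1:3@100] asks=[#3:8@104]
After op 4 [order #4] limit_sell(price=103, qty=6): fills=none; bids=[#1:3@100] asks=[#4:6@103 #3:8@104]
After op 5 [order #5] market_buy(qty=3): fills=#5x#4:3@103; bids=[#1:3@100] asks=[#4:3@103 #3:8@104]
After op 6 [order #6] limit_buy(price=101, qty=7): fills=none; bids=[#6:7@101 #1:3@100] asks=[#4:3@103 #3:8@104]
After op 7 [order #7] limit_sell(price=95, qty=3): fills=#6x#7:3@101; bids=[#6:4@101 #1:3@100] asks=[#4:3@103 #3:8@104]
After op 8 [order #8] limit_sell(price=99, qty=8): fills=#6x#8:4@101 #1x#8:3@100; bids=[-] asks=[#8:1@99 #4:3@103 #3:8@104]

Answer: bid=100 ask=-
bid=100 ask=-
bid=100 ask=104
bid=100 ask=103
bid=100 ask=103
bid=101 ask=103
bid=101 ask=103
bid=- ask=99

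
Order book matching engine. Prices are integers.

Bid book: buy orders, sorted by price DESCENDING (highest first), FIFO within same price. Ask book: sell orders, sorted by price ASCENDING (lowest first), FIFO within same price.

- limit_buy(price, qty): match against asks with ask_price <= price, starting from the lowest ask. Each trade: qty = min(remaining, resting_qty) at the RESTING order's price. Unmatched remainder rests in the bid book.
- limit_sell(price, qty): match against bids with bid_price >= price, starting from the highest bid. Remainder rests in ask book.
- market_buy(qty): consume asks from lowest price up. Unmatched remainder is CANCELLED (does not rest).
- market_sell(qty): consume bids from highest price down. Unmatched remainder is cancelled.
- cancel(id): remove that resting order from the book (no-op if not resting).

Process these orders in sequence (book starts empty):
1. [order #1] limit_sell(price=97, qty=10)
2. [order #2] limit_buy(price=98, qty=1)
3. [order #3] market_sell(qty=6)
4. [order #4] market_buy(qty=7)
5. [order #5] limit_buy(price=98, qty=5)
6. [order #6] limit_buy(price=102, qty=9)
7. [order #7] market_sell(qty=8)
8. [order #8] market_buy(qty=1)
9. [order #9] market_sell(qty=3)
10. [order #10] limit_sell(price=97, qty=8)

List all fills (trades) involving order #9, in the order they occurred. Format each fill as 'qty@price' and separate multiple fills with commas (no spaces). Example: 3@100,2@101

After op 1 [order #1] limit_sell(price=97, qty=10): fills=none; bids=[-] asks=[#1:10@97]
After op 2 [order #2] limit_buy(price=98, qty=1): fills=#2x#1:1@97; bids=[-] asks=[#1:9@97]
After op 3 [order #3] market_sell(qty=6): fills=none; bids=[-] asks=[#1:9@97]
After op 4 [order #4] market_buy(qty=7): fills=#4x#1:7@97; bids=[-] asks=[#1:2@97]
After op 5 [order #5] limit_buy(price=98, qty=5): fills=#5x#1:2@97; bids=[#5:3@98] asks=[-]
After op 6 [order #6] limit_buy(price=102, qty=9): fills=none; bids=[#6:9@102 #5:3@98] asks=[-]
After op 7 [order #7] market_sell(qty=8): fills=#6x#7:8@102; bids=[#6:1@102 #5:3@98] asks=[-]
After op 8 [order #8] market_buy(qty=1): fills=none; bids=[#6:1@102 #5:3@98] asks=[-]
After op 9 [order #9] market_sell(qty=3): fills=#6x#9:1@102 #5x#9:2@98; bids=[#5:1@98] asks=[-]
After op 10 [order #10] limit_sell(price=97, qty=8): fills=#5x#10:1@98; bids=[-] asks=[#10:7@97]

Answer: 1@102,2@98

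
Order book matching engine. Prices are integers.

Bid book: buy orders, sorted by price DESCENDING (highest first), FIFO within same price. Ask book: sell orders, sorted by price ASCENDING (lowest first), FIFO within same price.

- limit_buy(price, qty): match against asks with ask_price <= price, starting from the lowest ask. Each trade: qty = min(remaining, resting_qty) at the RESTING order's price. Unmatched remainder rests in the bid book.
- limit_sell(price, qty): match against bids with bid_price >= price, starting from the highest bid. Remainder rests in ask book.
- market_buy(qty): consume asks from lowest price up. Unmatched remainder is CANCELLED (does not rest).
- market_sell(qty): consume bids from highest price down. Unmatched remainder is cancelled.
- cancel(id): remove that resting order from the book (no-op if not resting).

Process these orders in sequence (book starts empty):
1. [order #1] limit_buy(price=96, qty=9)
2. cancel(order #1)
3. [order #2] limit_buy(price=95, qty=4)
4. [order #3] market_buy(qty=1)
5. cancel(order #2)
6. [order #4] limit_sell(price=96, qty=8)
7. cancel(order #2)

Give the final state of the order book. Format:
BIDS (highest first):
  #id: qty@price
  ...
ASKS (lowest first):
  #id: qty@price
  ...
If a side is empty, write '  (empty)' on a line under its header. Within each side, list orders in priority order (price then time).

Answer: BIDS (highest first):
  (empty)
ASKS (lowest first):
  #4: 8@96

Derivation:
After op 1 [order #1] limit_buy(price=96, qty=9): fills=none; bids=[#1:9@96] asks=[-]
After op 2 cancel(order #1): fills=none; bids=[-] asks=[-]
After op 3 [order #2] limit_buy(price=95, qty=4): fills=none; bids=[#2:4@95] asks=[-]
After op 4 [order #3] market_buy(qty=1): fills=none; bids=[#2:4@95] asks=[-]
After op 5 cancel(order #2): fills=none; bids=[-] asks=[-]
After op 6 [order #4] limit_sell(price=96, qty=8): fills=none; bids=[-] asks=[#4:8@96]
After op 7 cancel(order #2): fills=none; bids=[-] asks=[#4:8@96]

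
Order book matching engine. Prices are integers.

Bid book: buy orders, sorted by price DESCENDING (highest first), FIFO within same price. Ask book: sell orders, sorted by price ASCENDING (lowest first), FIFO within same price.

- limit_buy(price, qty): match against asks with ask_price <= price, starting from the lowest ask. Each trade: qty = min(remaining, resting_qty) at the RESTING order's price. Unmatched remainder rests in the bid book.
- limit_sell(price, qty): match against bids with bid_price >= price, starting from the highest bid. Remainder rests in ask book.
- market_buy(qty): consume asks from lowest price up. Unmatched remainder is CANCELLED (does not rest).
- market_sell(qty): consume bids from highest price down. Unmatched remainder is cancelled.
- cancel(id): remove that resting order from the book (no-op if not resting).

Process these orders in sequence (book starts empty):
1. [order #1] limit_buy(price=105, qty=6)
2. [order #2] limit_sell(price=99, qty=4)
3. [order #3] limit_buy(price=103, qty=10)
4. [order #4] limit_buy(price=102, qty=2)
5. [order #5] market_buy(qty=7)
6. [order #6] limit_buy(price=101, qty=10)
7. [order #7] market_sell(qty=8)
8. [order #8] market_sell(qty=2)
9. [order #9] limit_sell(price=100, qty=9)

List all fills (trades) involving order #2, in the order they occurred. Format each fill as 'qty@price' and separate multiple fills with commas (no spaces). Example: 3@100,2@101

After op 1 [order #1] limit_buy(price=105, qty=6): fills=none; bids=[#1:6@105] asks=[-]
After op 2 [order #2] limit_sell(price=99, qty=4): fills=#1x#2:4@105; bids=[#1:2@105] asks=[-]
After op 3 [order #3] limit_buy(price=103, qty=10): fills=none; bids=[#1:2@105 #3:10@103] asks=[-]
After op 4 [order #4] limit_buy(price=102, qty=2): fills=none; bids=[#1:2@105 #3:10@103 #4:2@102] asks=[-]
After op 5 [order #5] market_buy(qty=7): fills=none; bids=[#1:2@105 #3:10@103 #4:2@102] asks=[-]
After op 6 [order #6] limit_buy(price=101, qty=10): fills=none; bids=[#1:2@105 #3:10@103 #4:2@102 #6:10@101] asks=[-]
After op 7 [order #7] market_sell(qty=8): fills=#1x#7:2@105 #3x#7:6@103; bids=[#3:4@103 #4:2@102 #6:10@101] asks=[-]
After op 8 [order #8] market_sell(qty=2): fills=#3x#8:2@103; bids=[#3:2@103 #4:2@102 #6:10@101] asks=[-]
After op 9 [order #9] limit_sell(price=100, qty=9): fills=#3x#9:2@103 #4x#9:2@102 #6x#9:5@101; bids=[#6:5@101] asks=[-]

Answer: 4@105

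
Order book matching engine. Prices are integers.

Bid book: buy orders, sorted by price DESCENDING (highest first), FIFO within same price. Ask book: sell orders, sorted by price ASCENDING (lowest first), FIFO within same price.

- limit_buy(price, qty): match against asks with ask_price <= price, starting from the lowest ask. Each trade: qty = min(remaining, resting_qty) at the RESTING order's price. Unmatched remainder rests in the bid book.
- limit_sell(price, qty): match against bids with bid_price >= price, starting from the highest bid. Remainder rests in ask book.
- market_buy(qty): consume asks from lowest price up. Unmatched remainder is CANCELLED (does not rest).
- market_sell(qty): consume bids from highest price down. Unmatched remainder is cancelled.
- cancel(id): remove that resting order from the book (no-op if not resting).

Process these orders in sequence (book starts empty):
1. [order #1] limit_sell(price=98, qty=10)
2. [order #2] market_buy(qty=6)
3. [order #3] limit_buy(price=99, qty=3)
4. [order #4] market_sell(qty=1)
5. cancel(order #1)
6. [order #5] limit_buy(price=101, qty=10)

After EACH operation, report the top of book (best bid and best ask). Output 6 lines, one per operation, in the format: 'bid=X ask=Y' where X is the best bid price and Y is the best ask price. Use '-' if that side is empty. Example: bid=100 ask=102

Answer: bid=- ask=98
bid=- ask=98
bid=- ask=98
bid=- ask=98
bid=- ask=-
bid=101 ask=-

Derivation:
After op 1 [order #1] limit_sell(price=98, qty=10): fills=none; bids=[-] asks=[#1:10@98]
After op 2 [order #2] market_buy(qty=6): fills=#2x#1:6@98; bids=[-] asks=[#1:4@98]
After op 3 [order #3] limit_buy(price=99, qty=3): fills=#3x#1:3@98; bids=[-] asks=[#1:1@98]
After op 4 [order #4] market_sell(qty=1): fills=none; bids=[-] asks=[#1:1@98]
After op 5 cancel(order #1): fills=none; bids=[-] asks=[-]
After op 6 [order #5] limit_buy(price=101, qty=10): fills=none; bids=[#5:10@101] asks=[-]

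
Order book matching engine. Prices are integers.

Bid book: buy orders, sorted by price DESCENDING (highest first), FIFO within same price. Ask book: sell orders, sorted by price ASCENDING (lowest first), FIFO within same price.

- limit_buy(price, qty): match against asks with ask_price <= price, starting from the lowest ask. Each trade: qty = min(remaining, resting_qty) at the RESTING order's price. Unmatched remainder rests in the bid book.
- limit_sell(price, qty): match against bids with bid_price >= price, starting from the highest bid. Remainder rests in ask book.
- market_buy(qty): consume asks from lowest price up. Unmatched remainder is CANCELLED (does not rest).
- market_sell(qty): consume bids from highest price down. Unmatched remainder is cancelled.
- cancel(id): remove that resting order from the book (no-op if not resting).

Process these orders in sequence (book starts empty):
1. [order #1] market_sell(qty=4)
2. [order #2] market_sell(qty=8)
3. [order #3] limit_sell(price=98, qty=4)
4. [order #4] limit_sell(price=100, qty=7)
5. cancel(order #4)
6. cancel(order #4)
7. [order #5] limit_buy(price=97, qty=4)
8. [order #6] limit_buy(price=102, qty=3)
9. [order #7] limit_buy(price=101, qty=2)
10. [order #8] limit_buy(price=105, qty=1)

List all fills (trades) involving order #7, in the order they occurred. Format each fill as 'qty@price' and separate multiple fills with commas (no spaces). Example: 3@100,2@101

Answer: 1@98

Derivation:
After op 1 [order #1] market_sell(qty=4): fills=none; bids=[-] asks=[-]
After op 2 [order #2] market_sell(qty=8): fills=none; bids=[-] asks=[-]
After op 3 [order #3] limit_sell(price=98, qty=4): fills=none; bids=[-] asks=[#3:4@98]
After op 4 [order #4] limit_sell(price=100, qty=7): fills=none; bids=[-] asks=[#3:4@98 #4:7@100]
After op 5 cancel(order #4): fills=none; bids=[-] asks=[#3:4@98]
After op 6 cancel(order #4): fills=none; bids=[-] asks=[#3:4@98]
After op 7 [order #5] limit_buy(price=97, qty=4): fills=none; bids=[#5:4@97] asks=[#3:4@98]
After op 8 [order #6] limit_buy(price=102, qty=3): fills=#6x#3:3@98; bids=[#5:4@97] asks=[#3:1@98]
After op 9 [order #7] limit_buy(price=101, qty=2): fills=#7x#3:1@98; bids=[#7:1@101 #5:4@97] asks=[-]
After op 10 [order #8] limit_buy(price=105, qty=1): fills=none; bids=[#8:1@105 #7:1@101 #5:4@97] asks=[-]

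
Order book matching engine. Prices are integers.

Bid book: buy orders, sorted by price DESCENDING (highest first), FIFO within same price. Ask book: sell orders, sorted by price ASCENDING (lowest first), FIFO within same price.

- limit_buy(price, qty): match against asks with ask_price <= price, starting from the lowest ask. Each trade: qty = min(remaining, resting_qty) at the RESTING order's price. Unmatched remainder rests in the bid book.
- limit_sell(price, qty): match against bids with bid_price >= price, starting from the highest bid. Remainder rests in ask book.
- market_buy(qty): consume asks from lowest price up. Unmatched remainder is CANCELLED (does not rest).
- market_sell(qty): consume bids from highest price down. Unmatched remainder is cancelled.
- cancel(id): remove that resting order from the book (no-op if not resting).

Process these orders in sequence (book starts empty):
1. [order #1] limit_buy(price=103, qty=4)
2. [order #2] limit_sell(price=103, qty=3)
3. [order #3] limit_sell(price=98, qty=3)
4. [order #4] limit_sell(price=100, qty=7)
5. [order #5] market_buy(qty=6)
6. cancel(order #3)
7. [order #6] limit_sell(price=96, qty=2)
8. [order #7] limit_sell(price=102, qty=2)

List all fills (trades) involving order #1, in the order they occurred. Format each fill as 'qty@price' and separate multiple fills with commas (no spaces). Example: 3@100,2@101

After op 1 [order #1] limit_buy(price=103, qty=4): fills=none; bids=[#1:4@103] asks=[-]
After op 2 [order #2] limit_sell(price=103, qty=3): fills=#1x#2:3@103; bids=[#1:1@103] asks=[-]
After op 3 [order #3] limit_sell(price=98, qty=3): fills=#1x#3:1@103; bids=[-] asks=[#3:2@98]
After op 4 [order #4] limit_sell(price=100, qty=7): fills=none; bids=[-] asks=[#3:2@98 #4:7@100]
After op 5 [order #5] market_buy(qty=6): fills=#5x#3:2@98 #5x#4:4@100; bids=[-] asks=[#4:3@100]
After op 6 cancel(order #3): fills=none; bids=[-] asks=[#4:3@100]
After op 7 [order #6] limit_sell(price=96, qty=2): fills=none; bids=[-] asks=[#6:2@96 #4:3@100]
After op 8 [order #7] limit_sell(price=102, qty=2): fills=none; bids=[-] asks=[#6:2@96 #4:3@100 #7:2@102]

Answer: 3@103,1@103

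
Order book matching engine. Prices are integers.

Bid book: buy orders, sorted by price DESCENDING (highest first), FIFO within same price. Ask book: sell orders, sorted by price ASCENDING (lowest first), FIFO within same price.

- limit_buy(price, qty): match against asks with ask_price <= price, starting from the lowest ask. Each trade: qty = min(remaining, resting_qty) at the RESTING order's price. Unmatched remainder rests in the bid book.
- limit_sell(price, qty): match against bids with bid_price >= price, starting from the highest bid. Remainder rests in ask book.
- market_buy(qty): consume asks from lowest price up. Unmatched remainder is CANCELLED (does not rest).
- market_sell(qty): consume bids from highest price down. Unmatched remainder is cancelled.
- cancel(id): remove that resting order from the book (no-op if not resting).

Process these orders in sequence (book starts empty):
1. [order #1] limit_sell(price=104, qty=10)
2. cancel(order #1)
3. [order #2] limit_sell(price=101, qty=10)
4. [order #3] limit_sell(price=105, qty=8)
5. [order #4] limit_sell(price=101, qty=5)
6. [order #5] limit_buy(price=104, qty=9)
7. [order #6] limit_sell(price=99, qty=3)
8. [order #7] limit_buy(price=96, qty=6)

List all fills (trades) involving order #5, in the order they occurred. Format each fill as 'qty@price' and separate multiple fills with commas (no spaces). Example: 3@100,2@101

After op 1 [order #1] limit_sell(price=104, qty=10): fills=none; bids=[-] asks=[#1:10@104]
After op 2 cancel(order #1): fills=none; bids=[-] asks=[-]
After op 3 [order #2] limit_sell(price=101, qty=10): fills=none; bids=[-] asks=[#2:10@101]
After op 4 [order #3] limit_sell(price=105, qty=8): fills=none; bids=[-] asks=[#2:10@101 #3:8@105]
After op 5 [order #4] limit_sell(price=101, qty=5): fills=none; bids=[-] asks=[#2:10@101 #4:5@101 #3:8@105]
After op 6 [order #5] limit_buy(price=104, qty=9): fills=#5x#2:9@101; bids=[-] asks=[#2:1@101 #4:5@101 #3:8@105]
After op 7 [order #6] limit_sell(price=99, qty=3): fills=none; bids=[-] asks=[#6:3@99 #2:1@101 #4:5@101 #3:8@105]
After op 8 [order #7] limit_buy(price=96, qty=6): fills=none; bids=[#7:6@96] asks=[#6:3@99 #2:1@101 #4:5@101 #3:8@105]

Answer: 9@101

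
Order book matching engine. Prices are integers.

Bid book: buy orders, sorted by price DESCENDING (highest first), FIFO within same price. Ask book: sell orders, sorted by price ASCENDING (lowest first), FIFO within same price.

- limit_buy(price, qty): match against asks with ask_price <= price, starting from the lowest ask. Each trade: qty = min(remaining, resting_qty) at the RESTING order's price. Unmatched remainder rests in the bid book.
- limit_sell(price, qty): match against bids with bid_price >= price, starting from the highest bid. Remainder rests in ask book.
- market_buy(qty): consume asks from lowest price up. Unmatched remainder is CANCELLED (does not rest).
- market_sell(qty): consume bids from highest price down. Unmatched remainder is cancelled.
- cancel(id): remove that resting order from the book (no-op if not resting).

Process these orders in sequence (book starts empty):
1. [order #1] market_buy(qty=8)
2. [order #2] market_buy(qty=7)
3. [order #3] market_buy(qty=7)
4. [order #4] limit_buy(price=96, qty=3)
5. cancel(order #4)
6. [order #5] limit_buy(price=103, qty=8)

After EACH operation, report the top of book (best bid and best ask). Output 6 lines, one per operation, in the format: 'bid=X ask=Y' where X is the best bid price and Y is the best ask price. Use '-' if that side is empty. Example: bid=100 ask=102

After op 1 [order #1] market_buy(qty=8): fills=none; bids=[-] asks=[-]
After op 2 [order #2] market_buy(qty=7): fills=none; bids=[-] asks=[-]
After op 3 [order #3] market_buy(qty=7): fills=none; bids=[-] asks=[-]
After op 4 [order #4] limit_buy(price=96, qty=3): fills=none; bids=[#4:3@96] asks=[-]
After op 5 cancel(order #4): fills=none; bids=[-] asks=[-]
After op 6 [order #5] limit_buy(price=103, qty=8): fills=none; bids=[#5:8@103] asks=[-]

Answer: bid=- ask=-
bid=- ask=-
bid=- ask=-
bid=96 ask=-
bid=- ask=-
bid=103 ask=-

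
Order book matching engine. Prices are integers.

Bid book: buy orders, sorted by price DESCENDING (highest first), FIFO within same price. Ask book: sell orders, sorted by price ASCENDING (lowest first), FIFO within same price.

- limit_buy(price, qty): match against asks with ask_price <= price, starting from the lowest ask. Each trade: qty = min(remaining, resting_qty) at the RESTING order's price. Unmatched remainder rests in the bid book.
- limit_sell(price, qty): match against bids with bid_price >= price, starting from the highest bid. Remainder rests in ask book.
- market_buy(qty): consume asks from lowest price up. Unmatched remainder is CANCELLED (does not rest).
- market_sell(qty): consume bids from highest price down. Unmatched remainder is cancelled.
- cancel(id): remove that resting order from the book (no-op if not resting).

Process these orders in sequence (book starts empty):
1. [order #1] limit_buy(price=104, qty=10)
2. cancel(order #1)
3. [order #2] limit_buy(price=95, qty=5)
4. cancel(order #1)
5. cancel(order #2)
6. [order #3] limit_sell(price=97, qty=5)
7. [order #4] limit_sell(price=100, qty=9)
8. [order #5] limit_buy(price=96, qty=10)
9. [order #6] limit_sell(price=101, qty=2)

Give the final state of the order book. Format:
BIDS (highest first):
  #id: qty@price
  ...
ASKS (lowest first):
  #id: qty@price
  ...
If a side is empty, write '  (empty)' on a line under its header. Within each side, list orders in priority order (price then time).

Answer: BIDS (highest first):
  #5: 10@96
ASKS (lowest first):
  #3: 5@97
  #4: 9@100
  #6: 2@101

Derivation:
After op 1 [order #1] limit_buy(price=104, qty=10): fills=none; bids=[#1:10@104] asks=[-]
After op 2 cancel(order #1): fills=none; bids=[-] asks=[-]
After op 3 [order #2] limit_buy(price=95, qty=5): fills=none; bids=[#2:5@95] asks=[-]
After op 4 cancel(order #1): fills=none; bids=[#2:5@95] asks=[-]
After op 5 cancel(order #2): fills=none; bids=[-] asks=[-]
After op 6 [order #3] limit_sell(price=97, qty=5): fills=none; bids=[-] asks=[#3:5@97]
After op 7 [order #4] limit_sell(price=100, qty=9): fills=none; bids=[-] asks=[#3:5@97 #4:9@100]
After op 8 [order #5] limit_buy(price=96, qty=10): fills=none; bids=[#5:10@96] asks=[#3:5@97 #4:9@100]
After op 9 [order #6] limit_sell(price=101, qty=2): fills=none; bids=[#5:10@96] asks=[#3:5@97 #4:9@100 #6:2@101]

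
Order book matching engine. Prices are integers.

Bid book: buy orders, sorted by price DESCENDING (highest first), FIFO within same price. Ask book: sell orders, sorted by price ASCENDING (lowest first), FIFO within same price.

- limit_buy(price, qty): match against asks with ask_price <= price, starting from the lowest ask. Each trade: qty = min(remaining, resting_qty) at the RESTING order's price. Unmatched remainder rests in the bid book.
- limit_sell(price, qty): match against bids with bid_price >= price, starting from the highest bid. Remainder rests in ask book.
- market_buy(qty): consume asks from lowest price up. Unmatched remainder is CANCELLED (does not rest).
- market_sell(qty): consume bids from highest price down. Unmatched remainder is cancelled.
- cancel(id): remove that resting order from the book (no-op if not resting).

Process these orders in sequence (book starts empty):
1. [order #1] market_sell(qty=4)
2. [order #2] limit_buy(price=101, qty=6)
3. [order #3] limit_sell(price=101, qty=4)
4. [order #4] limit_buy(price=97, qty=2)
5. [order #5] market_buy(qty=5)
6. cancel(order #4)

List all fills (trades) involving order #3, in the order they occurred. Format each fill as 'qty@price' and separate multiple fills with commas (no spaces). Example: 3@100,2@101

After op 1 [order #1] market_sell(qty=4): fills=none; bids=[-] asks=[-]
After op 2 [order #2] limit_buy(price=101, qty=6): fills=none; bids=[#2:6@101] asks=[-]
After op 3 [order #3] limit_sell(price=101, qty=4): fills=#2x#3:4@101; bids=[#2:2@101] asks=[-]
After op 4 [order #4] limit_buy(price=97, qty=2): fills=none; bids=[#2:2@101 #4:2@97] asks=[-]
After op 5 [order #5] market_buy(qty=5): fills=none; bids=[#2:2@101 #4:2@97] asks=[-]
After op 6 cancel(order #4): fills=none; bids=[#2:2@101] asks=[-]

Answer: 4@101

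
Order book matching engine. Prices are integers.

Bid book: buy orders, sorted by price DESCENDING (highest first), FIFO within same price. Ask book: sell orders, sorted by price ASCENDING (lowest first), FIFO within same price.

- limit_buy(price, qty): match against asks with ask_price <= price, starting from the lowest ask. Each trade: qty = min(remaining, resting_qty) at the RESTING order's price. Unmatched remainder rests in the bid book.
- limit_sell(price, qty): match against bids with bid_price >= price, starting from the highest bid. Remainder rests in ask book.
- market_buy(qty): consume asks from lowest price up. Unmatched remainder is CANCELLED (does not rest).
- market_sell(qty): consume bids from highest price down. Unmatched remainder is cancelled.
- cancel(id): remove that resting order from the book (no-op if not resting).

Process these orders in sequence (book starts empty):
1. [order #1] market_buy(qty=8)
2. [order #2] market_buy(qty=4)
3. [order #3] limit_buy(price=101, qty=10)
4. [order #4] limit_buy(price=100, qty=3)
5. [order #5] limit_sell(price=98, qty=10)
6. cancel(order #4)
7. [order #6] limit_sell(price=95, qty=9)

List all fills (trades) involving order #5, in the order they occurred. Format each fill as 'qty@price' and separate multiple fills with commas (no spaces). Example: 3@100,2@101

Answer: 10@101

Derivation:
After op 1 [order #1] market_buy(qty=8): fills=none; bids=[-] asks=[-]
After op 2 [order #2] market_buy(qty=4): fills=none; bids=[-] asks=[-]
After op 3 [order #3] limit_buy(price=101, qty=10): fills=none; bids=[#3:10@101] asks=[-]
After op 4 [order #4] limit_buy(price=100, qty=3): fills=none; bids=[#3:10@101 #4:3@100] asks=[-]
After op 5 [order #5] limit_sell(price=98, qty=10): fills=#3x#5:10@101; bids=[#4:3@100] asks=[-]
After op 6 cancel(order #4): fills=none; bids=[-] asks=[-]
After op 7 [order #6] limit_sell(price=95, qty=9): fills=none; bids=[-] asks=[#6:9@95]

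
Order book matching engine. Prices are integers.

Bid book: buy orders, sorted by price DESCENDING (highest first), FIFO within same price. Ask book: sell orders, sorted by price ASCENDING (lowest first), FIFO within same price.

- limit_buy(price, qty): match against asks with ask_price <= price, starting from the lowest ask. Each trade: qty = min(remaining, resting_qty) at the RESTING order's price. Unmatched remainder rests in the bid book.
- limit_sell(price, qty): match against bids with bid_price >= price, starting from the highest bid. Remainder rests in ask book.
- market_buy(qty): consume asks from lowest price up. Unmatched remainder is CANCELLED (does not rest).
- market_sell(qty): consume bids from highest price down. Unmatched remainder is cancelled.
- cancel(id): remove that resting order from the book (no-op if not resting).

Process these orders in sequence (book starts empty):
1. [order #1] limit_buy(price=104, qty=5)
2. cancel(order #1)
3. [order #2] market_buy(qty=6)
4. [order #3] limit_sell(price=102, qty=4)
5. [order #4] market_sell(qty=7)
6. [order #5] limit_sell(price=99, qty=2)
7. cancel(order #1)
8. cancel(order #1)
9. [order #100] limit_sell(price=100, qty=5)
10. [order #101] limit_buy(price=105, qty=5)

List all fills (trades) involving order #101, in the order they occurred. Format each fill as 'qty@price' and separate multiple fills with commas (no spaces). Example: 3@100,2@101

After op 1 [order #1] limit_buy(price=104, qty=5): fills=none; bids=[#1:5@104] asks=[-]
After op 2 cancel(order #1): fills=none; bids=[-] asks=[-]
After op 3 [order #2] market_buy(qty=6): fills=none; bids=[-] asks=[-]
After op 4 [order #3] limit_sell(price=102, qty=4): fills=none; bids=[-] asks=[#3:4@102]
After op 5 [order #4] market_sell(qty=7): fills=none; bids=[-] asks=[#3:4@102]
After op 6 [order #5] limit_sell(price=99, qty=2): fills=none; bids=[-] asks=[#5:2@99 #3:4@102]
After op 7 cancel(order #1): fills=none; bids=[-] asks=[#5:2@99 #3:4@102]
After op 8 cancel(order #1): fills=none; bids=[-] asks=[#5:2@99 #3:4@102]
After op 9 [order #100] limit_sell(price=100, qty=5): fills=none; bids=[-] asks=[#5:2@99 #100:5@100 #3:4@102]
After op 10 [order #101] limit_buy(price=105, qty=5): fills=#101x#5:2@99 #101x#100:3@100; bids=[-] asks=[#100:2@100 #3:4@102]

Answer: 2@99,3@100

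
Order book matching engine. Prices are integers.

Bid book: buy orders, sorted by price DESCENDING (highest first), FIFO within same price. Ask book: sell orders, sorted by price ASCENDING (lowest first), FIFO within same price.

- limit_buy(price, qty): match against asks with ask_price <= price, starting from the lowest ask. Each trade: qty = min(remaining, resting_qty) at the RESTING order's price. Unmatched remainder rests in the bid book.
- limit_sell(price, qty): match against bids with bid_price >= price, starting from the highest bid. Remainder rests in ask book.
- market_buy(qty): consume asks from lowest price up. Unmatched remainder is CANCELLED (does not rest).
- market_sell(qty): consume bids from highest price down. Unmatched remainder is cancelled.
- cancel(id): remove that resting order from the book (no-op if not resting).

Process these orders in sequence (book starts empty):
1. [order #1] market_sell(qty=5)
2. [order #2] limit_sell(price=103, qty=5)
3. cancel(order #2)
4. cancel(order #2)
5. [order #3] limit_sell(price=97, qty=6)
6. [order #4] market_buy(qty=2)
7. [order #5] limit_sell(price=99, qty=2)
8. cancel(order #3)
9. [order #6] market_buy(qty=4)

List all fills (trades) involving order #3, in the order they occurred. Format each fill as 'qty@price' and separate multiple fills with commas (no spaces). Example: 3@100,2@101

Answer: 2@97

Derivation:
After op 1 [order #1] market_sell(qty=5): fills=none; bids=[-] asks=[-]
After op 2 [order #2] limit_sell(price=103, qty=5): fills=none; bids=[-] asks=[#2:5@103]
After op 3 cancel(order #2): fills=none; bids=[-] asks=[-]
After op 4 cancel(order #2): fills=none; bids=[-] asks=[-]
After op 5 [order #3] limit_sell(price=97, qty=6): fills=none; bids=[-] asks=[#3:6@97]
After op 6 [order #4] market_buy(qty=2): fills=#4x#3:2@97; bids=[-] asks=[#3:4@97]
After op 7 [order #5] limit_sell(price=99, qty=2): fills=none; bids=[-] asks=[#3:4@97 #5:2@99]
After op 8 cancel(order #3): fills=none; bids=[-] asks=[#5:2@99]
After op 9 [order #6] market_buy(qty=4): fills=#6x#5:2@99; bids=[-] asks=[-]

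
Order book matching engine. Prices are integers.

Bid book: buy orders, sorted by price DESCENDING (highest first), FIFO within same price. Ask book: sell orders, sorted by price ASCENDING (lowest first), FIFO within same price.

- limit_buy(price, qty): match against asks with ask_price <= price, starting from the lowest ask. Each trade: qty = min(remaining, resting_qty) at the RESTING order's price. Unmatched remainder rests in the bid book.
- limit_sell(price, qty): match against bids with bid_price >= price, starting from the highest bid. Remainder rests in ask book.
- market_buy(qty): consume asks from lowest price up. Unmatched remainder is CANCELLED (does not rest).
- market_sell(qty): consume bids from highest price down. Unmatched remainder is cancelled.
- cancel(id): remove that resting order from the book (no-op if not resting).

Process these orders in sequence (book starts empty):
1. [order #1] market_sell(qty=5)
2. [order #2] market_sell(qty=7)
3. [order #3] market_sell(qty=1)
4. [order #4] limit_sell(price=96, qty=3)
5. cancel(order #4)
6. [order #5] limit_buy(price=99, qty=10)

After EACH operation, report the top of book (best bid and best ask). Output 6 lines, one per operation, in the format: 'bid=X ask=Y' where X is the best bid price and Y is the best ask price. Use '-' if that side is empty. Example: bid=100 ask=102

After op 1 [order #1] market_sell(qty=5): fills=none; bids=[-] asks=[-]
After op 2 [order #2] market_sell(qty=7): fills=none; bids=[-] asks=[-]
After op 3 [order #3] market_sell(qty=1): fills=none; bids=[-] asks=[-]
After op 4 [order #4] limit_sell(price=96, qty=3): fills=none; bids=[-] asks=[#4:3@96]
After op 5 cancel(order #4): fills=none; bids=[-] asks=[-]
After op 6 [order #5] limit_buy(price=99, qty=10): fills=none; bids=[#5:10@99] asks=[-]

Answer: bid=- ask=-
bid=- ask=-
bid=- ask=-
bid=- ask=96
bid=- ask=-
bid=99 ask=-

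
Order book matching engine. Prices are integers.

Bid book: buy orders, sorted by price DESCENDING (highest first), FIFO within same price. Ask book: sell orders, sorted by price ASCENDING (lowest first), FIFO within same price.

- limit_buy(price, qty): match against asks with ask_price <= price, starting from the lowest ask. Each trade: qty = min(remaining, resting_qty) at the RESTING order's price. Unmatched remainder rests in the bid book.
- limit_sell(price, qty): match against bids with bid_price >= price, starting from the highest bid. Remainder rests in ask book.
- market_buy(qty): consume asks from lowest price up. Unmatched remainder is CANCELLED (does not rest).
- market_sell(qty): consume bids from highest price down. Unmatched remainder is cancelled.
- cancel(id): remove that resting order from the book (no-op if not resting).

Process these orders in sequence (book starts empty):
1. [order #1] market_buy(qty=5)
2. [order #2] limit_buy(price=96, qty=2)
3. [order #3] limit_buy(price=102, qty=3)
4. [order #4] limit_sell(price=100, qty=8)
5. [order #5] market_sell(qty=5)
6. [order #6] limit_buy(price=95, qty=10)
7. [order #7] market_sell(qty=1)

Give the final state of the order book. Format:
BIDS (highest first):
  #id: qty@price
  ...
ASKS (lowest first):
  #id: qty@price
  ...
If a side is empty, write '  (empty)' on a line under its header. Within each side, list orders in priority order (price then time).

Answer: BIDS (highest first):
  #6: 9@95
ASKS (lowest first):
  #4: 5@100

Derivation:
After op 1 [order #1] market_buy(qty=5): fills=none; bids=[-] asks=[-]
After op 2 [order #2] limit_buy(price=96, qty=2): fills=none; bids=[#2:2@96] asks=[-]
After op 3 [order #3] limit_buy(price=102, qty=3): fills=none; bids=[#3:3@102 #2:2@96] asks=[-]
After op 4 [order #4] limit_sell(price=100, qty=8): fills=#3x#4:3@102; bids=[#2:2@96] asks=[#4:5@100]
After op 5 [order #5] market_sell(qty=5): fills=#2x#5:2@96; bids=[-] asks=[#4:5@100]
After op 6 [order #6] limit_buy(price=95, qty=10): fills=none; bids=[#6:10@95] asks=[#4:5@100]
After op 7 [order #7] market_sell(qty=1): fills=#6x#7:1@95; bids=[#6:9@95] asks=[#4:5@100]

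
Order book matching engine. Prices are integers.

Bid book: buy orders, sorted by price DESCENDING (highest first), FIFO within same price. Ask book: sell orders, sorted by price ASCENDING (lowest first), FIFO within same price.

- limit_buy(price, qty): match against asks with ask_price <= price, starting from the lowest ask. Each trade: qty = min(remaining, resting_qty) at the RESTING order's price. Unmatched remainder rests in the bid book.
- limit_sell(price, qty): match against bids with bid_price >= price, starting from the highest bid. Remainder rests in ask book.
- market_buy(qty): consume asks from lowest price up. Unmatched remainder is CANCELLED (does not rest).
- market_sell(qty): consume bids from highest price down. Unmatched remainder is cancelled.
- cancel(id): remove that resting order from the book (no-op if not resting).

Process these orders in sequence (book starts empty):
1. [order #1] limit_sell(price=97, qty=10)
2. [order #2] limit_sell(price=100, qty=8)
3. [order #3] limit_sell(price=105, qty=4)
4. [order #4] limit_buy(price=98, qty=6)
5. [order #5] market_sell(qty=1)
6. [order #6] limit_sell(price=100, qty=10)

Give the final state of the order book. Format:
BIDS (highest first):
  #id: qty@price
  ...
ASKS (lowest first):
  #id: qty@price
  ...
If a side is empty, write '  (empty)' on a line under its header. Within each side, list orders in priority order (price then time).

After op 1 [order #1] limit_sell(price=97, qty=10): fills=none; bids=[-] asks=[#1:10@97]
After op 2 [order #2] limit_sell(price=100, qty=8): fills=none; bids=[-] asks=[#1:10@97 #2:8@100]
After op 3 [order #3] limit_sell(price=105, qty=4): fills=none; bids=[-] asks=[#1:10@97 #2:8@100 #3:4@105]
After op 4 [order #4] limit_buy(price=98, qty=6): fills=#4x#1:6@97; bids=[-] asks=[#1:4@97 #2:8@100 #3:4@105]
After op 5 [order #5] market_sell(qty=1): fills=none; bids=[-] asks=[#1:4@97 #2:8@100 #3:4@105]
After op 6 [order #6] limit_sell(price=100, qty=10): fills=none; bids=[-] asks=[#1:4@97 #2:8@100 #6:10@100 #3:4@105]

Answer: BIDS (highest first):
  (empty)
ASKS (lowest first):
  #1: 4@97
  #2: 8@100
  #6: 10@100
  #3: 4@105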